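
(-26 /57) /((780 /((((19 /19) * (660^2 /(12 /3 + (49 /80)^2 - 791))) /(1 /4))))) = 123904000 /95653581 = 1.30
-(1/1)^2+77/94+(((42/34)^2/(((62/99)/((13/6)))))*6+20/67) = 896953551/28211891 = 31.79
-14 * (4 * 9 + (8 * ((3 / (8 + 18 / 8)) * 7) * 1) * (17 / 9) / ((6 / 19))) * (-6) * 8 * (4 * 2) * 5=443161600 / 123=3602939.84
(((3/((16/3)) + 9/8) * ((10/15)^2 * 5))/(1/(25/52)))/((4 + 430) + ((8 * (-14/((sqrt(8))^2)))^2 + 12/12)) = 375/131248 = 0.00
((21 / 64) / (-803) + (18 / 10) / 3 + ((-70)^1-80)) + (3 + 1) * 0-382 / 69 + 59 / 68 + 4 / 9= -138913806311 / 904242240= -153.62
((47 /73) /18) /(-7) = -47 /9198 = -0.01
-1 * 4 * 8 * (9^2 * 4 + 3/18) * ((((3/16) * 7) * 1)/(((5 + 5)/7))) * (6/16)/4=-57183/64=-893.48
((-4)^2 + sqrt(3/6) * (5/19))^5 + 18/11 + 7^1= 854302748725 * sqrt(2)/19808792 + 1505211871851/1433531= 1110994.44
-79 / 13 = -6.08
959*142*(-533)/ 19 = -72582874/ 19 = -3820151.26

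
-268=-268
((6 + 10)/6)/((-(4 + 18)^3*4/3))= -0.00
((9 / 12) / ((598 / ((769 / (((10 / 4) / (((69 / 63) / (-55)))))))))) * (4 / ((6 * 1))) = -769 / 150150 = -0.01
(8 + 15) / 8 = 23 / 8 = 2.88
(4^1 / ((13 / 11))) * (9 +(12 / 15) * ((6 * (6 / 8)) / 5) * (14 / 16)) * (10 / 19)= 21186 / 1235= 17.15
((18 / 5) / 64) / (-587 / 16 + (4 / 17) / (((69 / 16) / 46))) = -459 / 278890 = -0.00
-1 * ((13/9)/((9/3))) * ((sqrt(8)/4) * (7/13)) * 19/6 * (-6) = 133 * sqrt(2)/54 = 3.48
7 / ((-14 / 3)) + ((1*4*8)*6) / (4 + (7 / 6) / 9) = 20067 / 446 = 44.99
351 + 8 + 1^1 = 360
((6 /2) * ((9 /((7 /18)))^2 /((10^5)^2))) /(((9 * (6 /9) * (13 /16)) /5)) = 6561 /39812500000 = 0.00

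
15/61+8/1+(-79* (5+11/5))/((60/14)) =-124.47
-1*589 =-589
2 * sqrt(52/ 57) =4 * sqrt(741)/ 57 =1.91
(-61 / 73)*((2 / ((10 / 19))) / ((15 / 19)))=-22021 / 5475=-4.02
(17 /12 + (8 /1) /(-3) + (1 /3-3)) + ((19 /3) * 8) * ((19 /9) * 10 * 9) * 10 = 385051 /4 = 96262.75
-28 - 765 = -793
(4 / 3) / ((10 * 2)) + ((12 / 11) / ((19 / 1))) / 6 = 239 / 3135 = 0.08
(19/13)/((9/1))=19/117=0.16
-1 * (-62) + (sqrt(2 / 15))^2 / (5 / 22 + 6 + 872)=17968574 / 289815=62.00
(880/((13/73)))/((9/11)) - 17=6022.66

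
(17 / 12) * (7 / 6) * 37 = 4403 / 72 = 61.15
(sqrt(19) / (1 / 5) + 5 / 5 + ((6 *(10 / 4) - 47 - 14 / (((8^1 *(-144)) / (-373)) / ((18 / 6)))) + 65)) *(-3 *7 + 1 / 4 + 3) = -355 *sqrt(19) / 4 - 278107 / 768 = -748.97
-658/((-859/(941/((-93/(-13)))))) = 8049314/79887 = 100.76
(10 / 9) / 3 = 10 / 27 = 0.37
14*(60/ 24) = 35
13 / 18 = 0.72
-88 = -88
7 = 7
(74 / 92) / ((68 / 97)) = 3589 / 3128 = 1.15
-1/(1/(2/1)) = -2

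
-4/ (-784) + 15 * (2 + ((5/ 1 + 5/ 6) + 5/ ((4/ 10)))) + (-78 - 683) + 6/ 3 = -453.99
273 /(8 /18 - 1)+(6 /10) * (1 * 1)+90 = -2004 /5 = -400.80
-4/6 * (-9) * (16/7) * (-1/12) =-8/7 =-1.14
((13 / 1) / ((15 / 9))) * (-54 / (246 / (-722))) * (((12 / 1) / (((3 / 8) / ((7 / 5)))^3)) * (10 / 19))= 2082103296 / 5125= 406264.06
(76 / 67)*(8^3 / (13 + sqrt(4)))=38912 / 1005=38.72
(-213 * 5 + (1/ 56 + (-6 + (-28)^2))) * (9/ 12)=-48213/ 224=-215.24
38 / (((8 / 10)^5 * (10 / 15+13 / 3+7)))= 59375 / 6144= 9.66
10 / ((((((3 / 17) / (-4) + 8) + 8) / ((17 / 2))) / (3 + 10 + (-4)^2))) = 33524 / 217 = 154.49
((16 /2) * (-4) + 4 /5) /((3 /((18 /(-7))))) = 936 /35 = 26.74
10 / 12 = 5 / 6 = 0.83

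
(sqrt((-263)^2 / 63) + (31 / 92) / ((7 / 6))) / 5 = 93 / 1610 + 263 * sqrt(7) / 105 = 6.68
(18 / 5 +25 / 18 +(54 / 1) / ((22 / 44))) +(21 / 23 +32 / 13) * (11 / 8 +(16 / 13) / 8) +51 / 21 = 1181077489 / 9795240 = 120.58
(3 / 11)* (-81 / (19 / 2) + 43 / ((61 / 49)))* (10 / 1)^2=822300 / 1159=709.49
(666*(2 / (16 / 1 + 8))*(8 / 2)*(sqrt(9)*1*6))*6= 23976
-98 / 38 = -2.58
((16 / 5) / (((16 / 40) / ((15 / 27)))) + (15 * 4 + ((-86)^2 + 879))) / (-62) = -75055 / 558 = -134.51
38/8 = 19/4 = 4.75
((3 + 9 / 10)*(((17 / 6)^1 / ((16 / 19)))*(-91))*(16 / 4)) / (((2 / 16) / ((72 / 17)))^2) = -466083072 / 85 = -5483330.26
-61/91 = -0.67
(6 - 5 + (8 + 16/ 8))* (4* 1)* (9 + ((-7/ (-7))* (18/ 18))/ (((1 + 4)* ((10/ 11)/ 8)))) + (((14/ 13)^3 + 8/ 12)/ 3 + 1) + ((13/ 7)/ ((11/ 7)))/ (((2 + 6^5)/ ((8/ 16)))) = 40185435950773/ 84586916700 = 475.08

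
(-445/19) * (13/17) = -5785/323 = -17.91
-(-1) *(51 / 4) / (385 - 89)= 51 / 1184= 0.04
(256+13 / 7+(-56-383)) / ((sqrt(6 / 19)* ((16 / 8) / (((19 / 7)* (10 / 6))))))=-30115* sqrt(114) / 441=-729.12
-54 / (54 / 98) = -98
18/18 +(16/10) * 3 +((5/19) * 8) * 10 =26.85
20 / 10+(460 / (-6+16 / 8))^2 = 13227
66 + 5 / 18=1193 / 18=66.28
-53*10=-530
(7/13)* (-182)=-98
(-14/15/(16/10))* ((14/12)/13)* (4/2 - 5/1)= 49/312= 0.16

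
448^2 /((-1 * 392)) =-512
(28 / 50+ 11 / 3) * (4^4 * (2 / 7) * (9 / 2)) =243456 / 175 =1391.18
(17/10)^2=2.89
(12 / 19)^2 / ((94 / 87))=6264 / 16967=0.37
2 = 2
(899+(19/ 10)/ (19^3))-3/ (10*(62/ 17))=201195831/ 223820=898.92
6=6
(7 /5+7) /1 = 42 /5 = 8.40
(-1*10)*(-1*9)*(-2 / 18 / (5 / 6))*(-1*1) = 12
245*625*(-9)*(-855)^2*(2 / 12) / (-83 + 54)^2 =-199651967.52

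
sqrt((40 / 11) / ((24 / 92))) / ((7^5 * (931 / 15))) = 10 * sqrt(3795) / 172120487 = 0.00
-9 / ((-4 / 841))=7569 / 4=1892.25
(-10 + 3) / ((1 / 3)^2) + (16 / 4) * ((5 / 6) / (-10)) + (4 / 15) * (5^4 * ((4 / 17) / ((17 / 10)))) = -34910 / 867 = -40.27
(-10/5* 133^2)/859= -41.19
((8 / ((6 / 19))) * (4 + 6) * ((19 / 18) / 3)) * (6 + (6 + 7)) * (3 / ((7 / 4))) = 548720 / 189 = 2903.28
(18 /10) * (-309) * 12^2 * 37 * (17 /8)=-31486482 /5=-6297296.40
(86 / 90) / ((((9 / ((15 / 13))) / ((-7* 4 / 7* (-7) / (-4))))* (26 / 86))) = -12943 / 4563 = -2.84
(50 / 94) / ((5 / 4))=20 / 47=0.43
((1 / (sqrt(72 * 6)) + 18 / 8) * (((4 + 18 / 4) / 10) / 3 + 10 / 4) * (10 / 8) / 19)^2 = 27889 * sqrt(3) / 6653952 + 15255283 / 89828352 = 0.18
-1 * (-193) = 193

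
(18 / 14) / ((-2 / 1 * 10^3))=-9 / 14000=-0.00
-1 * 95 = -95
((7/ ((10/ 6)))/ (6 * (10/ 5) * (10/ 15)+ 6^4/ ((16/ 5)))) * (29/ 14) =87/ 4130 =0.02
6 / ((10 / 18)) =54 / 5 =10.80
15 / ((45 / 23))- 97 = -268 / 3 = -89.33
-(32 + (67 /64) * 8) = -40.38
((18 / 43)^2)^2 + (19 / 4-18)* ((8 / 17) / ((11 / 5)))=-1792334018 / 639315787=-2.80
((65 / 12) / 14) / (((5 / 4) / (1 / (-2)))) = -13 / 84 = -0.15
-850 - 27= -877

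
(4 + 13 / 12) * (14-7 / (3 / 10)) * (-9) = 427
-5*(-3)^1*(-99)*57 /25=-16929 /5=-3385.80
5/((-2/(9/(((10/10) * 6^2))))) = -0.62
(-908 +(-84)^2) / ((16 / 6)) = 4611 / 2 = 2305.50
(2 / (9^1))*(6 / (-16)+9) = 23 / 12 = 1.92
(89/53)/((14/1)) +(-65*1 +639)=425997/742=574.12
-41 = -41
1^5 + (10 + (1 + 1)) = 13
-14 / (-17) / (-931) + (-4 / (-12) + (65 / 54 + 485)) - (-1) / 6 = 29711747 / 61047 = 486.70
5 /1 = 5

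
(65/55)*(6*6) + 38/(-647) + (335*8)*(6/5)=23190650/7117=3258.49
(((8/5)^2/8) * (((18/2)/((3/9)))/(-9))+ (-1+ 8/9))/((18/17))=-4097/4050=-1.01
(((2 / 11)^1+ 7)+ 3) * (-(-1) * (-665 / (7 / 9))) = -95760 / 11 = -8705.45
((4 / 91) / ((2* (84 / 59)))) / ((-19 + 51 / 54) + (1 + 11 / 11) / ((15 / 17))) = -885 / 905177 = -0.00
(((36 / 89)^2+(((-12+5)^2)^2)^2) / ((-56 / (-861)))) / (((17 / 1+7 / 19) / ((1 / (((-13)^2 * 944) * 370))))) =35571469223243 / 411455723993600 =0.09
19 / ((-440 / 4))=-19 / 110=-0.17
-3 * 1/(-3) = 1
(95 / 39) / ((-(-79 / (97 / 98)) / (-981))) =-3013305 / 100646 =-29.94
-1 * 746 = -746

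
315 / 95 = 63 / 19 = 3.32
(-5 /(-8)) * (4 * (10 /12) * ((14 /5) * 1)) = 35 /6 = 5.83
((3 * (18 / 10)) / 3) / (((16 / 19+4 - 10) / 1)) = -171 / 490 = -0.35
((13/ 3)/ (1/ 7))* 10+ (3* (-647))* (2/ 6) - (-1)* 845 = 1504/ 3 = 501.33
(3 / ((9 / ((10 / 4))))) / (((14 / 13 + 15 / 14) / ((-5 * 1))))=-2275 / 1173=-1.94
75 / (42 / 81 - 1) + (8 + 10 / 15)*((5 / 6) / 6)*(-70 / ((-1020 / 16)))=-154.45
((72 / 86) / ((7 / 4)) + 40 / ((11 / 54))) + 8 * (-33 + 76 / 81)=-15998072 / 268191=-59.65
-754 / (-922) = 377 / 461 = 0.82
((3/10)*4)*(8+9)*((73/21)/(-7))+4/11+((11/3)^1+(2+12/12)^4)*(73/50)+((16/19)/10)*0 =4602239/40425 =113.85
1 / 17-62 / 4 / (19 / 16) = -4197 / 323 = -12.99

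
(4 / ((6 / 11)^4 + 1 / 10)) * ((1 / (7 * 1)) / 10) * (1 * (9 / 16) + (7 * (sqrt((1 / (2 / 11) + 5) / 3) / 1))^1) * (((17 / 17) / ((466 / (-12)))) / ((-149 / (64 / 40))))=0.00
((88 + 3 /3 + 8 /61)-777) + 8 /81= -3398272 /4941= -687.77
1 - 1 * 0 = 1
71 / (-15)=-71 / 15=-4.73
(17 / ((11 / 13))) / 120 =221 / 1320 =0.17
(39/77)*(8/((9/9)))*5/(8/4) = 780/77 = 10.13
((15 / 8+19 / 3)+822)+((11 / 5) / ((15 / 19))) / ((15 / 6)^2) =4153271 / 5000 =830.65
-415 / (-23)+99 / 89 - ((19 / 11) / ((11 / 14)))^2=429265360 / 29970127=14.32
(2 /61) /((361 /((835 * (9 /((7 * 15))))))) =1002 /154147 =0.01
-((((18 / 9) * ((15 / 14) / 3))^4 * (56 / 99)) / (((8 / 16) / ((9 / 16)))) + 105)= -396790 / 3773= -105.17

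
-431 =-431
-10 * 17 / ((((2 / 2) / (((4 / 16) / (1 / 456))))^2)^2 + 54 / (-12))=28712322720 / 760032071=37.78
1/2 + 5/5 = 3/2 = 1.50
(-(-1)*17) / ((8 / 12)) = 51 / 2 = 25.50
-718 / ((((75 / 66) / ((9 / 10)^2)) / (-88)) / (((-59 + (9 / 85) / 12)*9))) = -1270291281534 / 53125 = -23911365.30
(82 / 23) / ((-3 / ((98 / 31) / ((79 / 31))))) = -1.47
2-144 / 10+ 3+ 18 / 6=-32 / 5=-6.40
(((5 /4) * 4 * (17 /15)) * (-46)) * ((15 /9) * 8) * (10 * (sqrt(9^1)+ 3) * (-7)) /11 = 4379200 /33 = 132703.03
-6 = -6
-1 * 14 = -14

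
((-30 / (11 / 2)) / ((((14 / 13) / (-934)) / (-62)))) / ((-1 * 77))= 3809.09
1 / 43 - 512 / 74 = -10971 / 1591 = -6.90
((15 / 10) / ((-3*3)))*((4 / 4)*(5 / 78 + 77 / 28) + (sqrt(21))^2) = -3715 / 936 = -3.97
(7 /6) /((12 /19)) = 133 /72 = 1.85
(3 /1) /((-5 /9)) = -27 /5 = -5.40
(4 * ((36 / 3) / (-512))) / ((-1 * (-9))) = -1 / 96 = -0.01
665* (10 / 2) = 3325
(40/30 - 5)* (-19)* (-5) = -1045/3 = -348.33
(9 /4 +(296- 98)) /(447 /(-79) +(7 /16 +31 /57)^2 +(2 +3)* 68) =13157982144 /22032135247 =0.60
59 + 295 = 354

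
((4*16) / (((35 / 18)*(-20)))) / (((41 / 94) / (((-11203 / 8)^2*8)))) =-59193922.68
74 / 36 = 37 / 18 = 2.06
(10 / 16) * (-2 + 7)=3.12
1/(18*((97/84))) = 14/291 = 0.05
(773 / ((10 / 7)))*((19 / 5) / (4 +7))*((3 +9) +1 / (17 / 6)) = 2309.08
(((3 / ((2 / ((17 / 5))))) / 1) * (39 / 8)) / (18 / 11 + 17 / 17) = 21879 / 2320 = 9.43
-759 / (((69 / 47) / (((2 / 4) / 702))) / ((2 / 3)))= -0.25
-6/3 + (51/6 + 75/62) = 239/31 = 7.71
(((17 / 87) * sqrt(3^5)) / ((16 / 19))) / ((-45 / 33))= -3553 * sqrt(3) / 2320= -2.65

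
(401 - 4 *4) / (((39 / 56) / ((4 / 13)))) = 170.10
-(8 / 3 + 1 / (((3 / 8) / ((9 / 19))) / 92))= -118.88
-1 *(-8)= 8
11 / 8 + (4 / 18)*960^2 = 1638411 / 8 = 204801.38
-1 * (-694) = 694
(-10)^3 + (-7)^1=-1007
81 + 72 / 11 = 963 / 11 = 87.55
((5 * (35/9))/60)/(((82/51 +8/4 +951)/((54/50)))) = 51/139100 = 0.00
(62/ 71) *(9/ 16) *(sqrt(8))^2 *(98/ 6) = 4557/ 71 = 64.18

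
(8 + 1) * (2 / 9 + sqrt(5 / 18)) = 6.74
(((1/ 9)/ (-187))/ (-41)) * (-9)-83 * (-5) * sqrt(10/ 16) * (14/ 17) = -1/ 7667 + 2905 * sqrt(10)/ 34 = 270.19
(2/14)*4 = 4/7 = 0.57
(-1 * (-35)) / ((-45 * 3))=-7 / 27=-0.26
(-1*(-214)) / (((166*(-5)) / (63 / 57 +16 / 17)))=-70727 / 134045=-0.53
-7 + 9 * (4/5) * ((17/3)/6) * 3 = 67/5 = 13.40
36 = 36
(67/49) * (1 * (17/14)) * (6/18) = 1139/2058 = 0.55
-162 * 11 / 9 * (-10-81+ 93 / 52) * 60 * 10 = 137778300 / 13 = 10598330.77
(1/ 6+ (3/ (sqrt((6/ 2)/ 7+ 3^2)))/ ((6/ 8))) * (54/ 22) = 9/ 22+ 18 * sqrt(462)/ 121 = 3.61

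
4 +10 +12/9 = 46/3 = 15.33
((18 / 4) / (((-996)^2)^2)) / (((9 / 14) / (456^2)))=2527 / 1708499556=0.00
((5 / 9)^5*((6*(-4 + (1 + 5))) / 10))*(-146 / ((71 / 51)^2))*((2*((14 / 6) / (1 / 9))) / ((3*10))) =-73839500 / 11024667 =-6.70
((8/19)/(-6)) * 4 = -16/57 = -0.28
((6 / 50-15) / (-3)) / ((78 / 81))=1674 / 325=5.15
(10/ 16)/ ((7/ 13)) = 65/ 56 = 1.16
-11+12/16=-41/4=-10.25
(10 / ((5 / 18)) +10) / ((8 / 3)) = 69 / 4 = 17.25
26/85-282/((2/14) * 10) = -16753/85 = -197.09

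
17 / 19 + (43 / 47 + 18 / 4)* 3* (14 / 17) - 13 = 19321 / 15181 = 1.27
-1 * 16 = -16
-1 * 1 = -1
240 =240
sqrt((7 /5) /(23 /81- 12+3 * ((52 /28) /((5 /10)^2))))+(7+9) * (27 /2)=63 * sqrt(29965) /29965+216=216.36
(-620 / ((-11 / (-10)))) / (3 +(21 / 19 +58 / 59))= -28025 / 253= -110.77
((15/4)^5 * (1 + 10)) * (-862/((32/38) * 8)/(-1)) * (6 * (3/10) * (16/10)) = 24625346625/8192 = 3006023.76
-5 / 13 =-0.38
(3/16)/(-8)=-3/128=-0.02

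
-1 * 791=-791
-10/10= -1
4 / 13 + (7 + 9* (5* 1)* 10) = 5945 / 13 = 457.31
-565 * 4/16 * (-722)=203965/2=101982.50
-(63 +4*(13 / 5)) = -367 / 5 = -73.40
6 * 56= 336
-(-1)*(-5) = -5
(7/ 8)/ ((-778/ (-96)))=42/ 389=0.11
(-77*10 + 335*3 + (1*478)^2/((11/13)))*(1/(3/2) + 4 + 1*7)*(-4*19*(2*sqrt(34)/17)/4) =-1317975470*sqrt(34)/187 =-41096532.43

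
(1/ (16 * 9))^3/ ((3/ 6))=1/ 1492992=0.00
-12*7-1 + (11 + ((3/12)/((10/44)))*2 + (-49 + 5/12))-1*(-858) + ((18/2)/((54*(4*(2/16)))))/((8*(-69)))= 6107461/8280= 737.62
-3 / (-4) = 3 / 4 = 0.75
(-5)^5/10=-312.50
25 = 25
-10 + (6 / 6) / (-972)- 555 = -549181 / 972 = -565.00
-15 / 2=-7.50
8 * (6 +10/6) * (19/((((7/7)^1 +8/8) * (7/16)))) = 27968/21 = 1331.81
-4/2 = -2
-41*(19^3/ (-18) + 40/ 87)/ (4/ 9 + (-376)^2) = 8145511/ 73798504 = 0.11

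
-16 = -16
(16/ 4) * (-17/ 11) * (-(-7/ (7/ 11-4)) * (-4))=-1904/ 37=-51.46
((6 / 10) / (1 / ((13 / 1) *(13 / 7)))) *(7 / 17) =507 / 85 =5.96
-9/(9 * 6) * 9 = -3/2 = -1.50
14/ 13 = 1.08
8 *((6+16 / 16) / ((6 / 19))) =532 / 3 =177.33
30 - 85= -55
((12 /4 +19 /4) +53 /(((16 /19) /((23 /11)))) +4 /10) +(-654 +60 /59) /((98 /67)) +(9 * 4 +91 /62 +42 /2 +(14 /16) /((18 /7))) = -21992442359 /88724790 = -247.87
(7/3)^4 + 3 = 2644/81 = 32.64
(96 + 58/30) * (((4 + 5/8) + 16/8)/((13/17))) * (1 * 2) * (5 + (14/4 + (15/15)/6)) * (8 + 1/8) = 17206397/144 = 119488.87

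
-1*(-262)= 262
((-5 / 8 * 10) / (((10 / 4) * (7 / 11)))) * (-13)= 715 / 14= 51.07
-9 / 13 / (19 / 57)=-2.08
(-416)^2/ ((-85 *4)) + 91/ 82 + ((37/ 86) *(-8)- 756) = -379828579/ 299710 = -1267.32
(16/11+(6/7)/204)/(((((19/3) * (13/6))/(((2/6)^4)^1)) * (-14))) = -0.00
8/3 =2.67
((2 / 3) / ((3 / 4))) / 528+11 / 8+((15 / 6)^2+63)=167809 / 2376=70.63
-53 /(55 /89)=-4717 /55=-85.76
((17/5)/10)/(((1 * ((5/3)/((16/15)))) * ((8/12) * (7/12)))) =2448/4375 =0.56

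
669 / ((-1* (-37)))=18.08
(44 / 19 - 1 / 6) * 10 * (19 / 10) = 245 / 6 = 40.83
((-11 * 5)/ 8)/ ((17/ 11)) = -605/ 136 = -4.45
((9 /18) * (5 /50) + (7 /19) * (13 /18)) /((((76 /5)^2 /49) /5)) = 1324225 /3950784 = 0.34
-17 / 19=-0.89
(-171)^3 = -5000211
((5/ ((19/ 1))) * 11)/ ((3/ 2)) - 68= -3766/ 57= -66.07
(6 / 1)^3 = 216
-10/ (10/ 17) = -17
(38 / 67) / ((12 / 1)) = 19 / 402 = 0.05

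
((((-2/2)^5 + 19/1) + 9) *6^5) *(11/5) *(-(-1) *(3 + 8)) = 25404192/5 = 5080838.40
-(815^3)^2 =-293052649656390625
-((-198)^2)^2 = -1536953616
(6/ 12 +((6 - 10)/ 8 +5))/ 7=5/ 7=0.71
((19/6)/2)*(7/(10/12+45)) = 133/550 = 0.24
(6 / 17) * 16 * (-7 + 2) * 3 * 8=-11520 / 17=-677.65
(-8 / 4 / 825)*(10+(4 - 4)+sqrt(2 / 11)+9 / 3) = -26 / 825 - 2*sqrt(22) / 9075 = -0.03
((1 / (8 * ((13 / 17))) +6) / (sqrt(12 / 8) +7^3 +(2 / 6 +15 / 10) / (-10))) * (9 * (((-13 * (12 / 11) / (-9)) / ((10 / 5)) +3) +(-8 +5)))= 593312805 / 4653861971 - 865350 * sqrt(6) / 4653861971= 0.13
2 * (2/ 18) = 2/ 9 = 0.22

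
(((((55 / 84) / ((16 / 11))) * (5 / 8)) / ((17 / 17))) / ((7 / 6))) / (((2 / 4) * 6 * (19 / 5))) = 0.02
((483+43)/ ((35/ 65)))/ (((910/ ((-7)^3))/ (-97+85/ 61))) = 10736712/ 305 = 35202.33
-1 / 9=-0.11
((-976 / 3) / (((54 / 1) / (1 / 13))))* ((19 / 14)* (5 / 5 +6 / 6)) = -9272 / 7371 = -1.26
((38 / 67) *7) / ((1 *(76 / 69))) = 483 / 134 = 3.60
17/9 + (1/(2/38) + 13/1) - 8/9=33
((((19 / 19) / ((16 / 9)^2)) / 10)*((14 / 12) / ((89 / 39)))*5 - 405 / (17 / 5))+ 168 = 75859323 / 1549312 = 48.96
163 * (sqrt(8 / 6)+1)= 163+326 * sqrt(3) / 3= 351.22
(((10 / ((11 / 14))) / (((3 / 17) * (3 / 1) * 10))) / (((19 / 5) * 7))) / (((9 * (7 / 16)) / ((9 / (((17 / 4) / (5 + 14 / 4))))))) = 5440 / 13167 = 0.41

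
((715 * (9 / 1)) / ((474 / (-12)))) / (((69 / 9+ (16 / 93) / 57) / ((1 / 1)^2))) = -68223870 / 3211903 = -21.24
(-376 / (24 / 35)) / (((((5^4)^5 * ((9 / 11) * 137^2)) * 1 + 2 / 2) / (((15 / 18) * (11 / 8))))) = -995225 / 2319776916503906251584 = -0.00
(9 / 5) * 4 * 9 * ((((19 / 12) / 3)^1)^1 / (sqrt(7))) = 171 * sqrt(7) / 35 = 12.93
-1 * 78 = -78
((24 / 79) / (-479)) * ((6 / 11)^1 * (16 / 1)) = -0.01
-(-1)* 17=17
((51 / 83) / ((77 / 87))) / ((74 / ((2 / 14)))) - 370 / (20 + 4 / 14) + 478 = 108066206961 / 235048198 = 459.76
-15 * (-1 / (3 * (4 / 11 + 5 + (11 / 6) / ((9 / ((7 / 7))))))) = 2970 / 3307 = 0.90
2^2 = 4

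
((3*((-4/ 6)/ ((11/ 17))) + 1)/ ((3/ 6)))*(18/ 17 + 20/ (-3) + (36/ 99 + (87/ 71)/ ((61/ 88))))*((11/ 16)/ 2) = 97138039/ 19437528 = 5.00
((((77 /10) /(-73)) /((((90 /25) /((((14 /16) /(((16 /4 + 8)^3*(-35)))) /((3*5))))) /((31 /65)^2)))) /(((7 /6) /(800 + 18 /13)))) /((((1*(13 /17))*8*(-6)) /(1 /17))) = -0.00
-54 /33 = -18 /11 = -1.64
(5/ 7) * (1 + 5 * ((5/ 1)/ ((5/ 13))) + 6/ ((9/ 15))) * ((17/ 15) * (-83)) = -107236/ 21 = -5106.48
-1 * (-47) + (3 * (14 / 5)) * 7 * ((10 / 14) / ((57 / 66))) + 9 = 1988 / 19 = 104.63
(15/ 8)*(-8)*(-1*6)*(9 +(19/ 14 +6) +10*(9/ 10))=15975/ 7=2282.14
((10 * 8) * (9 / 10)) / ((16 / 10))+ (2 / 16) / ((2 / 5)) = 725 / 16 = 45.31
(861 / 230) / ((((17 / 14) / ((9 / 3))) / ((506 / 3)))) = 132594 / 85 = 1559.93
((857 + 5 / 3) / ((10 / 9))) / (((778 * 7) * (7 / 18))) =0.36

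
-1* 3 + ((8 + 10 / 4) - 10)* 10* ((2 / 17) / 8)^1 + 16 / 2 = 345 / 68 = 5.07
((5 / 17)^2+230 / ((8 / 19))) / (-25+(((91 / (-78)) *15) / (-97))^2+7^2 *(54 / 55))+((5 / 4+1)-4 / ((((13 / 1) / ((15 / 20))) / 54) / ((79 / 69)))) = 191912528371693 / 16557291553764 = 11.59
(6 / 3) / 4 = 1 / 2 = 0.50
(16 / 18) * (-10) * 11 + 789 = 6221 / 9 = 691.22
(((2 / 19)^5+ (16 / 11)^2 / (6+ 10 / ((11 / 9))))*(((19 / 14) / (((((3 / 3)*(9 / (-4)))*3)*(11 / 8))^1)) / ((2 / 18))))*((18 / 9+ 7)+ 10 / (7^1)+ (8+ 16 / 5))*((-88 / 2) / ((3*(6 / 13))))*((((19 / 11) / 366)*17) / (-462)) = -16316251356928 / 696242205181215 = -0.02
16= 16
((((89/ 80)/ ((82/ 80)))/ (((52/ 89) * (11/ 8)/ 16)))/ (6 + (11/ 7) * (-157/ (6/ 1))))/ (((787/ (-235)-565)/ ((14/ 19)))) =1751238048/ 2194564901815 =0.00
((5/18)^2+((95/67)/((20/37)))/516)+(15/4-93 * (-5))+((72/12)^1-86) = 1451812501/3733776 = 388.83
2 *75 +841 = 991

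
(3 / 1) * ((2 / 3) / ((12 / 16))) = 8 / 3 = 2.67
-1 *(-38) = 38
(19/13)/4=19/52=0.37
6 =6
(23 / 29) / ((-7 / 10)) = -230 / 203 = -1.13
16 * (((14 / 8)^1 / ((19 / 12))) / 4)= 84 / 19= 4.42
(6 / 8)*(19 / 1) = 57 / 4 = 14.25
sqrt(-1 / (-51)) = 0.14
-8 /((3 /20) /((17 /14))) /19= -3.41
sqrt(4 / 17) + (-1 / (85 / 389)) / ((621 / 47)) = -18283 / 52785 + 2 * sqrt(17) / 17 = 0.14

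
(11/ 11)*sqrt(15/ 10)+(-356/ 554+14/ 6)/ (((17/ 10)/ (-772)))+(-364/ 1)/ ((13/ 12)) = -15593272/ 14127+sqrt(6)/ 2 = -1102.57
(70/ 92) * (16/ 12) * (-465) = -10850/ 23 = -471.74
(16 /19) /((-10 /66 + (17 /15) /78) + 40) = 205920 /9747703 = 0.02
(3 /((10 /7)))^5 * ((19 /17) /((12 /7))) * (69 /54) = 462713517 /13600000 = 34.02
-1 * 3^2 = -9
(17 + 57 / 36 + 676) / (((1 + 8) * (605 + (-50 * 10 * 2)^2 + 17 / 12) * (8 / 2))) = 0.00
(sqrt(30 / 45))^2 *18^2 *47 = 10152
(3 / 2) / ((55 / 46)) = 69 / 55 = 1.25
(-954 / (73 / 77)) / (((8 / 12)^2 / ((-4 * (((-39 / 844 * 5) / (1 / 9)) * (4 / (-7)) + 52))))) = 7419583314 / 15403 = 481697.29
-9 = -9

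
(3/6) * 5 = 5/2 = 2.50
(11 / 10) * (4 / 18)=11 / 45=0.24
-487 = -487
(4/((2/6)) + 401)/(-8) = -413/8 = -51.62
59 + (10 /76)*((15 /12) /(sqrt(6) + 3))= 8993 /152 - 25*sqrt(6) /456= 59.03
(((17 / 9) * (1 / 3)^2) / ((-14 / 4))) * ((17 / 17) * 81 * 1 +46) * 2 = -8636 / 567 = -15.23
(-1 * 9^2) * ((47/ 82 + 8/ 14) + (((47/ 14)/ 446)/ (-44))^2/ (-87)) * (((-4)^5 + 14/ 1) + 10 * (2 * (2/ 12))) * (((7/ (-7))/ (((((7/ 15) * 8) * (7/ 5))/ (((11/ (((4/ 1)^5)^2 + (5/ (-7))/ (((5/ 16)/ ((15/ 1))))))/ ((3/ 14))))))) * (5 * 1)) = -261750308493833195625/ 59883070956870791168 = -4.37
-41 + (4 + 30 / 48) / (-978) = -320821 / 7824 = -41.00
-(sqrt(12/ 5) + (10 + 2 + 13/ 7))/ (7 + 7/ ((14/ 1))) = -194/ 105 - 4* sqrt(15)/ 75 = -2.05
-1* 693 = -693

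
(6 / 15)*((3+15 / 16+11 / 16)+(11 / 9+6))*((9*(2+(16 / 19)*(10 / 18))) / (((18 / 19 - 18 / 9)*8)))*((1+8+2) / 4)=-1979813 / 57600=-34.37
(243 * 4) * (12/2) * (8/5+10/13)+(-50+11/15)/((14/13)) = 7519297/546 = 13771.61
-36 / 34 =-18 / 17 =-1.06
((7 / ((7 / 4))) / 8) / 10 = 1 / 20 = 0.05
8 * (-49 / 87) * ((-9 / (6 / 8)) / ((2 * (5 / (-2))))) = -1568 / 145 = -10.81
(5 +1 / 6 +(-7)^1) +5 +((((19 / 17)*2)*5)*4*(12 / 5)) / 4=3059 / 102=29.99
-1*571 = -571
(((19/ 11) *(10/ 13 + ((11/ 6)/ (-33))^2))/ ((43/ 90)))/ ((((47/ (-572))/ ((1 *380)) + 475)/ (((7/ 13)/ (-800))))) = -8220331/ 2077721558172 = -0.00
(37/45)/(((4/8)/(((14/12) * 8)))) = 2072/135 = 15.35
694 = 694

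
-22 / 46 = -11 / 23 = -0.48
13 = 13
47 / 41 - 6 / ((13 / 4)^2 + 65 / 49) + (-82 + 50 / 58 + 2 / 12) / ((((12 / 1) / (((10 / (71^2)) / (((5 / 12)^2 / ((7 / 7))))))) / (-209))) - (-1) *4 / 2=1746389507023 / 93112890715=18.76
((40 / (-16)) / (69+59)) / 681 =-5 / 174336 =-0.00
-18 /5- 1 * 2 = -28 /5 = -5.60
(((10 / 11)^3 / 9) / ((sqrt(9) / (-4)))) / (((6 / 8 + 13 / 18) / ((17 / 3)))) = -272000 / 634887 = -0.43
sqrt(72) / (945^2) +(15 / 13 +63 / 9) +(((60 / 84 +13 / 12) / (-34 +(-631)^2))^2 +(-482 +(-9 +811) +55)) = 2 * sqrt(2) / 297675 +5570810385975210157 / 14539356558456912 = 383.15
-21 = -21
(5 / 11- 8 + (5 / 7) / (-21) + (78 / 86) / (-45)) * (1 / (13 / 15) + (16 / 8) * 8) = -589176481 / 4519515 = -130.36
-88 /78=-44 /39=-1.13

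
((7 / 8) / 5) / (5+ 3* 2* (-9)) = -1 / 280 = -0.00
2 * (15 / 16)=15 / 8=1.88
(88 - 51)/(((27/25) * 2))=925/54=17.13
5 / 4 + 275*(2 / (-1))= -2195 / 4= -548.75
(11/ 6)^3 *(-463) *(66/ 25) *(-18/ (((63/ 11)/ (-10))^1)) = -74566613/ 315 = -236719.41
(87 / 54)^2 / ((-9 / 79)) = -66439 / 2916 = -22.78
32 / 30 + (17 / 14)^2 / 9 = 10853 / 8820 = 1.23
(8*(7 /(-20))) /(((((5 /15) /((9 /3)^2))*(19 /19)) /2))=-756 /5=-151.20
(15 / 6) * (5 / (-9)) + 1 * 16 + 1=281 / 18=15.61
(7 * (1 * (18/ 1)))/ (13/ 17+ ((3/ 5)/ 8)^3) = 137088000/ 832459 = 164.68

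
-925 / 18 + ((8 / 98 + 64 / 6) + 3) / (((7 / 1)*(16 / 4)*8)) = -5070337 / 98784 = -51.33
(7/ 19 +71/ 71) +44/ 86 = 1536/ 817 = 1.88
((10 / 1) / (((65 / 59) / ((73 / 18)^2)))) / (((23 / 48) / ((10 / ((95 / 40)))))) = 201223040 / 153387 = 1311.87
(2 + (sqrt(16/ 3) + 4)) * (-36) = -216 - 48 * sqrt(3) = -299.14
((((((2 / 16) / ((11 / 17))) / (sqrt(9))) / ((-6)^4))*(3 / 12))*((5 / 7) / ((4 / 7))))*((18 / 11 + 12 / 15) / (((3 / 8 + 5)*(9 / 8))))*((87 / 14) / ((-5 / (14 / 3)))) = -0.00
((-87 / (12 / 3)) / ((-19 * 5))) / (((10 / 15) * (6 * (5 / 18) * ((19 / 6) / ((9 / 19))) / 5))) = 21141 / 137180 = 0.15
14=14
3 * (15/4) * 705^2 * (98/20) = 27398503.12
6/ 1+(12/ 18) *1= 20/ 3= 6.67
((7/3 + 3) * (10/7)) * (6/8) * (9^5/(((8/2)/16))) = 9447840/7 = 1349691.43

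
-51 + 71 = 20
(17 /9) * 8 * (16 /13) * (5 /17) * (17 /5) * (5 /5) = 2176 /117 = 18.60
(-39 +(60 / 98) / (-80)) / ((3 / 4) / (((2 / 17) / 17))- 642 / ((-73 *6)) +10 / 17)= -18976131 / 53720611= -0.35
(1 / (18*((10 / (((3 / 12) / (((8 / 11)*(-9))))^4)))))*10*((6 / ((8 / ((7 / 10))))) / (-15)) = -102487 / 24766945689600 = -0.00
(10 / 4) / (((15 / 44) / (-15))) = -110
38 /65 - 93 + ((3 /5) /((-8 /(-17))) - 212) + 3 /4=-157243 /520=-302.39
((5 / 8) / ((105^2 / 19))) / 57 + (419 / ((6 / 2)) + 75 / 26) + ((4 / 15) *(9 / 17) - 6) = 319732453 / 2339064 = 136.69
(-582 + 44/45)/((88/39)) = -169949/660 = -257.50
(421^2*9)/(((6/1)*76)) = 531723/152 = 3498.18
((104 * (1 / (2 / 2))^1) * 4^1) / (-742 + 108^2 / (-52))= -2704 / 6281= -0.43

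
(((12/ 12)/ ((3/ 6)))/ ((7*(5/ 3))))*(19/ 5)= 114/ 175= 0.65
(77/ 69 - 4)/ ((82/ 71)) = -14129/ 5658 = -2.50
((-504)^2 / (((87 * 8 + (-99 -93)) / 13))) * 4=26208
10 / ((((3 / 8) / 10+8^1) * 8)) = 0.16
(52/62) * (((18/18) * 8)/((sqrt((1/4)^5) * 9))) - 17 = 1913/279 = 6.86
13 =13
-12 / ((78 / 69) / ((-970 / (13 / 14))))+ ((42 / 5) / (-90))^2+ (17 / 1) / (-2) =21066805937 / 1901250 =11080.50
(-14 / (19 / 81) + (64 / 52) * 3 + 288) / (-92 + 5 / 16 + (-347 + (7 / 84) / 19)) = -2750688 / 5201027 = -0.53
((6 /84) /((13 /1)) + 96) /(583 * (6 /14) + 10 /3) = 52419 /138242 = 0.38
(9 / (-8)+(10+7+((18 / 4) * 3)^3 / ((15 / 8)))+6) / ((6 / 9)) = 160089 / 80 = 2001.11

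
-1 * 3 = -3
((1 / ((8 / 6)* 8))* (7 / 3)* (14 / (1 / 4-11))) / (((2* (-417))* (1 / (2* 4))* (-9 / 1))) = -49 / 161379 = -0.00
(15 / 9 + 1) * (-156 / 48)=-26 / 3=-8.67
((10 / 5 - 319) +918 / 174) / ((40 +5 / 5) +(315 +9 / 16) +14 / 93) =-13451520 / 15392881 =-0.87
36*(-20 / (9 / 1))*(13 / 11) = -94.55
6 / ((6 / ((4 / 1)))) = 4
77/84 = 11/12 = 0.92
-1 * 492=-492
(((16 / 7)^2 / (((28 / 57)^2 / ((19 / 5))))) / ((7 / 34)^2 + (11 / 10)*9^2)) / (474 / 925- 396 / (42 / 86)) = -3451448800 / 3030361000303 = -0.00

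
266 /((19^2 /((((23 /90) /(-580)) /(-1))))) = 161 /495900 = 0.00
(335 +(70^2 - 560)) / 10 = 935 / 2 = 467.50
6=6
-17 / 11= -1.55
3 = 3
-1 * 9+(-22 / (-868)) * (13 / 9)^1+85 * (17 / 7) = 771299 / 3906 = 197.47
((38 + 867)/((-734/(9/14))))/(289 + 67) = -8145/3658256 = -0.00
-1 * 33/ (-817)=33/ 817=0.04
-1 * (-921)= 921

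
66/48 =11/8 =1.38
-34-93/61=-2167/61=-35.52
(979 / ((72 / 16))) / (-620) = -979 / 2790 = -0.35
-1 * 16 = -16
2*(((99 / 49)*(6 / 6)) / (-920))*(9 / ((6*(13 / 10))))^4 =-1002375 / 128752988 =-0.01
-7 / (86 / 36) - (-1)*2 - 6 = -298 / 43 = -6.93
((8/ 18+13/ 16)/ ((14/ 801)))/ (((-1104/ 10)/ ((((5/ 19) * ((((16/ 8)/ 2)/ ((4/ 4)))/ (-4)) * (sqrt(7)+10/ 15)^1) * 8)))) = 402725/ 1761984+402725 * sqrt(7)/ 1174656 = 1.14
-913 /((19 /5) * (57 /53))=-241945 /1083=-223.40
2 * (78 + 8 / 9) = 157.78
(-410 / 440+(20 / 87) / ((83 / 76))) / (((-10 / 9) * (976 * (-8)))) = -0.00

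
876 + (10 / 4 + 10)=1777 / 2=888.50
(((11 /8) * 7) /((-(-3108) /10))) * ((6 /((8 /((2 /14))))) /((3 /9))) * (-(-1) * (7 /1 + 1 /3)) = 605 /8288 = 0.07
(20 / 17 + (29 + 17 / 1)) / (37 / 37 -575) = -401 / 4879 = -0.08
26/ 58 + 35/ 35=42/ 29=1.45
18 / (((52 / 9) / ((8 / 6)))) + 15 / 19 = 1221 / 247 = 4.94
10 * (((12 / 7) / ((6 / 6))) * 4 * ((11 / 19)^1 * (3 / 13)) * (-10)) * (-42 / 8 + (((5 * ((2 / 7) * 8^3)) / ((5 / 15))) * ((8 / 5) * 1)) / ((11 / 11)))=-3887017200 / 12103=-321161.46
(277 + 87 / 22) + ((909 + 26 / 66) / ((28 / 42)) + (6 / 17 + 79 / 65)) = 40029181 / 24310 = 1646.61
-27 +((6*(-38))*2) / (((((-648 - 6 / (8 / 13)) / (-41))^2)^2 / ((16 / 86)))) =-18544492744235683 / 686800485042201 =-27.00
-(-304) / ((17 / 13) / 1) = 3952 / 17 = 232.47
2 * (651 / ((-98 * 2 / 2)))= -93 / 7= -13.29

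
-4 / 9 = -0.44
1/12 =0.08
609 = 609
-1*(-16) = 16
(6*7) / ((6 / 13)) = 91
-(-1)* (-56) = -56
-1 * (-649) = 649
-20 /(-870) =2 /87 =0.02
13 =13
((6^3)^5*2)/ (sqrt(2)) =470184984576*sqrt(2) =664941982011.56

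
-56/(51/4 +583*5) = -32/1673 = -0.02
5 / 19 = 0.26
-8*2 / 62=-8 / 31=-0.26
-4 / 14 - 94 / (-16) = 313 / 56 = 5.59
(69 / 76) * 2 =1.82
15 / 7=2.14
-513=-513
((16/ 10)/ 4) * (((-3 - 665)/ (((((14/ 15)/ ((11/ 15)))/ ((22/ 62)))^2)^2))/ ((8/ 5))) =-35797933127/ 35477982736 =-1.01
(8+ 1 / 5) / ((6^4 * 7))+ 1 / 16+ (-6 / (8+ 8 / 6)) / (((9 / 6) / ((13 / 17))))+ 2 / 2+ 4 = 912943 / 192780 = 4.74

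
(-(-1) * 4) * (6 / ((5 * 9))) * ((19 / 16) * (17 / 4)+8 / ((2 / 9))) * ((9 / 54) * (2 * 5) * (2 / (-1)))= -2627 / 36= -72.97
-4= -4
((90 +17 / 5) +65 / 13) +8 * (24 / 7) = 4404 / 35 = 125.83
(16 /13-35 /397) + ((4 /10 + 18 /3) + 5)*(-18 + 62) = 12973273 /25805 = 502.74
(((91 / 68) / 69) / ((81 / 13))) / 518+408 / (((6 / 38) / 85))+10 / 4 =6177192284509 / 28123848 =219642.50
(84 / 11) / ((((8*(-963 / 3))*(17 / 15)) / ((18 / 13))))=-945 / 260117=-0.00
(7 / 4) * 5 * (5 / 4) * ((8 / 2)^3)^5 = 11744051200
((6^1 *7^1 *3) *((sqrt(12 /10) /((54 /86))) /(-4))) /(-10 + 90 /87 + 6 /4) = 8729 *sqrt(30) /6495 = 7.36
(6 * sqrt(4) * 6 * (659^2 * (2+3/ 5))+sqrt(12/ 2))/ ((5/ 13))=13 * sqrt(6)/ 5+5284331208/ 25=211373254.69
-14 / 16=-7 / 8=-0.88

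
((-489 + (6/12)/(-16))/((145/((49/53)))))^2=587983773601/60476646400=9.72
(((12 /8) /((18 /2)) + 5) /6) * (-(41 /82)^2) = -31 /144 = -0.22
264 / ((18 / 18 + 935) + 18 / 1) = 44 / 159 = 0.28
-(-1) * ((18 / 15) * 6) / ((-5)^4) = 36 / 3125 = 0.01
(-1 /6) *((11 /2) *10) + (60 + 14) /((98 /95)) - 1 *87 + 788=763.57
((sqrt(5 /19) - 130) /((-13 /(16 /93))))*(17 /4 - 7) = -440 /93 + 44*sqrt(95) /22971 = -4.71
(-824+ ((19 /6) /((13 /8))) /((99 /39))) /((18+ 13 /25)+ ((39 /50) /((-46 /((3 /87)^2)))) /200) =-31529090000000 /709300068939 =-44.45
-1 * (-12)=12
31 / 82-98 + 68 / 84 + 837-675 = 112253 / 1722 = 65.19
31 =31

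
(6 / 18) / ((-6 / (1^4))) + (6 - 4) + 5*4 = 395 / 18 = 21.94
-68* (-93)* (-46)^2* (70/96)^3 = 11952821125/2304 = 5187856.39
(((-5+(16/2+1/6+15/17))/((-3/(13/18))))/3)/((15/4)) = -5369/61965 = -0.09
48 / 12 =4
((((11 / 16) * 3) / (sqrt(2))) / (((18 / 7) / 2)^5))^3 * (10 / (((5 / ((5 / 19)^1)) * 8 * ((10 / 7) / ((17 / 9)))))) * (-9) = -751961519998361827 * sqrt(2) / 18990543957492105216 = -0.06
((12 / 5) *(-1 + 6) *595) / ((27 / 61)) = 145180 / 9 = 16131.11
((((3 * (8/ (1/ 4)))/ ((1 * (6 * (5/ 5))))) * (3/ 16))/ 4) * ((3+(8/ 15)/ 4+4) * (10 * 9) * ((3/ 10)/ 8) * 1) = 2889/ 160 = 18.06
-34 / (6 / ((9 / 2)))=-51 / 2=-25.50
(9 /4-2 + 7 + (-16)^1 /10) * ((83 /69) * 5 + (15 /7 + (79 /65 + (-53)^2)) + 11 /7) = 10004132611 /627900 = 15932.68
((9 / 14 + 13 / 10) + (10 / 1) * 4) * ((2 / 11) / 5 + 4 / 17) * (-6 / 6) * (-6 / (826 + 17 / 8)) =17897856 / 216803125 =0.08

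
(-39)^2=1521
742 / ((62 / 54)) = 20034 / 31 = 646.26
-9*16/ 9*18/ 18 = -16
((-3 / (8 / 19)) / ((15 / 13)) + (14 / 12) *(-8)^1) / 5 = -1861 / 600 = -3.10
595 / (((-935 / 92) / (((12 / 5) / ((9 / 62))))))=-159712 / 165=-967.95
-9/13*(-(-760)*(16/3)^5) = -796917760/351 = -2270420.97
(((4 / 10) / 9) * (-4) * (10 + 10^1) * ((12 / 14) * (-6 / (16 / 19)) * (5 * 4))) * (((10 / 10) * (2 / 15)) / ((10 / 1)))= 608 / 105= 5.79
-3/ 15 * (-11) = 11/ 5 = 2.20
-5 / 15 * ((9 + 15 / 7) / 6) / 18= -0.03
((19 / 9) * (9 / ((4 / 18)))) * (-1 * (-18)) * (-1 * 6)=-9234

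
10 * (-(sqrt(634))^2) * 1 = -6340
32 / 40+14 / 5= 18 / 5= 3.60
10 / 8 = 5 / 4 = 1.25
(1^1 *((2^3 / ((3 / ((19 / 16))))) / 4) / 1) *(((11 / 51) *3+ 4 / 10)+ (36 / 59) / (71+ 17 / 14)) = 33893473 / 40561320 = 0.84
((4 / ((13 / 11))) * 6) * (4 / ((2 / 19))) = 10032 / 13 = 771.69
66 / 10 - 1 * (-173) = 898 / 5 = 179.60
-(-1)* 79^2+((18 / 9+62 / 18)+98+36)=57424 / 9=6380.44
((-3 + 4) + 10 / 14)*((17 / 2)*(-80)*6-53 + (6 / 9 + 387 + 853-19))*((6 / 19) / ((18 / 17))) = -593912 / 399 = -1488.50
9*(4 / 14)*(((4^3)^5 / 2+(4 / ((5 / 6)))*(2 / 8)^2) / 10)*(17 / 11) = 821412495819 / 3850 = 213353895.02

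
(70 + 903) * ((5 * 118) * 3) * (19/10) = 3272199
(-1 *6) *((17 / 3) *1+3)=-52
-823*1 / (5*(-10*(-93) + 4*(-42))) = -823 / 3810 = -0.22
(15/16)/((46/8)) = 15/92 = 0.16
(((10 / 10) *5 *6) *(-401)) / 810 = -401 / 27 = -14.85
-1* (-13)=13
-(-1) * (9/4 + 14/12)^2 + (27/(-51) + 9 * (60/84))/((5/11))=2112163/85680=24.65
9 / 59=0.15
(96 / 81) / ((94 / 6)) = 32 / 423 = 0.08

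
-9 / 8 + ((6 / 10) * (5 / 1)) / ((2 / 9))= 99 / 8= 12.38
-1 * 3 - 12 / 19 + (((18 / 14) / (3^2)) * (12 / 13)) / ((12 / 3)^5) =-3.63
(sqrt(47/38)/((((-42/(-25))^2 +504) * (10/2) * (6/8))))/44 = 0.00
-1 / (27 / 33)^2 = -1.49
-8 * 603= -4824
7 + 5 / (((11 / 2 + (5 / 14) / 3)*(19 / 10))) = 8372 / 1121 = 7.47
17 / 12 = 1.42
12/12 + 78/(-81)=1/27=0.04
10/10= 1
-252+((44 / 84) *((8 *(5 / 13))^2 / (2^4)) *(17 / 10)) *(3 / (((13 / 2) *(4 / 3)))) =-3872703 / 15379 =-251.82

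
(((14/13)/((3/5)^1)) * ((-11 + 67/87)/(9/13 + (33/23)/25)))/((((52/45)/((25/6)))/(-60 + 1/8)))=536218046875/101409984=5287.63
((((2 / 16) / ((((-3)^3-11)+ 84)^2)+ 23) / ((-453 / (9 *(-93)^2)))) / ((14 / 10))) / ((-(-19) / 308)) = -555628409325 / 12141608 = -45762.34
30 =30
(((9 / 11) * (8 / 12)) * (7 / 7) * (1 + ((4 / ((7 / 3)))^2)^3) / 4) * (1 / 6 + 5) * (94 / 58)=4521993281 / 150120124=30.12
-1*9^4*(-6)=39366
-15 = -15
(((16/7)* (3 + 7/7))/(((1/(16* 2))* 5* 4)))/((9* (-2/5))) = -256/63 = -4.06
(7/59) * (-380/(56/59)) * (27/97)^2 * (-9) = 623295/18818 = 33.12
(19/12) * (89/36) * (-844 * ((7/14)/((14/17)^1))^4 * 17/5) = -506606397457/331914240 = -1526.32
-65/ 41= -1.59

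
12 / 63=4 / 21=0.19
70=70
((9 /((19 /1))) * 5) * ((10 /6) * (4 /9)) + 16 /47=5612 /2679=2.09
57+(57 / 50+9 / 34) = 24822 / 425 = 58.40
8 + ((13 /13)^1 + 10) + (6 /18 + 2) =64 /3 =21.33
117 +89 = 206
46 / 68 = 23 / 34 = 0.68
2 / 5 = 0.40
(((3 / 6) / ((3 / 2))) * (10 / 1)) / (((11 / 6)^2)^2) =4320 / 14641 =0.30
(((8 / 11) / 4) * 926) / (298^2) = 463 / 244211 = 0.00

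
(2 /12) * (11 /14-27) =-367 /84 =-4.37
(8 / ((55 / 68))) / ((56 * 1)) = 68 / 385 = 0.18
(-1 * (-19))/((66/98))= 931/33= 28.21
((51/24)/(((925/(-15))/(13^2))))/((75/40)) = -2873/925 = -3.11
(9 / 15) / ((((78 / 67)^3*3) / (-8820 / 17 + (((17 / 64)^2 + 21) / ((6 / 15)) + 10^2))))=-3067248144149 / 66088009728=-46.41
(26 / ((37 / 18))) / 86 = 234 / 1591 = 0.15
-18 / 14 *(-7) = 9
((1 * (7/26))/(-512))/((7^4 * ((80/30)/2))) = -3/18264064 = -0.00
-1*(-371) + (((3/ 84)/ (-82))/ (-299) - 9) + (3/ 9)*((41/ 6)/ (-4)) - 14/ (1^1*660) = 15351741956/ 42477435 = 361.41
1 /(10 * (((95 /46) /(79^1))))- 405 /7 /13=-27028 /43225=-0.63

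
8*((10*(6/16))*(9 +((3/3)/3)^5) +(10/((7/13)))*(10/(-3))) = -127640/567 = -225.11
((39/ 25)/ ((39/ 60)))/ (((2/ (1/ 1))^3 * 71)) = 3/ 710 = 0.00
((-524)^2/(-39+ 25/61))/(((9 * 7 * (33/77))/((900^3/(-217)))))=226113336000000/255409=885299014.52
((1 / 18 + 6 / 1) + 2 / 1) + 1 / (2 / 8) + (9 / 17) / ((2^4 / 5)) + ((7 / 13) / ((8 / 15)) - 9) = 4.23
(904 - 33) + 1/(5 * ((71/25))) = 61846/71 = 871.07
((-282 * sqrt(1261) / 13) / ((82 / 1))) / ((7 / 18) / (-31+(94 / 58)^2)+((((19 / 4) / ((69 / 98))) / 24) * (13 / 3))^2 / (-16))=21603991375872 * sqrt(1261) / 8692623855461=88.26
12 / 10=6 / 5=1.20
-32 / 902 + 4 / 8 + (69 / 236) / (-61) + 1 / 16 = 13562521 / 25970384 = 0.52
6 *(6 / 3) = 12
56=56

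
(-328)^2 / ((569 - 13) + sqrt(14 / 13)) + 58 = 505352442 / 2009377 - 53792 * sqrt(182) / 2009377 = 251.14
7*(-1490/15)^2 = 621628/9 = 69069.78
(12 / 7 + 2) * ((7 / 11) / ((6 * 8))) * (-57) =-2.81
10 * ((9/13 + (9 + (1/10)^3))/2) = 126013/2600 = 48.47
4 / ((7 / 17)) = 68 / 7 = 9.71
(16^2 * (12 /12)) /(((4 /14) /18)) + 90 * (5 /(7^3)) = 5532354 /343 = 16129.31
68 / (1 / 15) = 1020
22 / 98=11 / 49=0.22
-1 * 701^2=-491401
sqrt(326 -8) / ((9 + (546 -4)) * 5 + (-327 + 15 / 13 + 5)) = 13 * sqrt(318) / 31644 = 0.01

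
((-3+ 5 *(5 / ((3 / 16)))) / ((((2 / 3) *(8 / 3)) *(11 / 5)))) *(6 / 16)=17595 / 1408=12.50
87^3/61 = 658503/61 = 10795.13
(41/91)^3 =68921/753571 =0.09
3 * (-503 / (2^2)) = -1509 / 4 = -377.25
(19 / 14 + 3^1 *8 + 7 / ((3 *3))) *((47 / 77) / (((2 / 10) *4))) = 773855 / 38808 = 19.94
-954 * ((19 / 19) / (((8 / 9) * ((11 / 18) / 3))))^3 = -6844428639 / 42592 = -160697.52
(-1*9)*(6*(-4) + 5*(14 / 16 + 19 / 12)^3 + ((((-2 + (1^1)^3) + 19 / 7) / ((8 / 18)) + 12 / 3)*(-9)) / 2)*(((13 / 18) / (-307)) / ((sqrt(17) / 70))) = 93885545*sqrt(17) / 72147456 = 5.37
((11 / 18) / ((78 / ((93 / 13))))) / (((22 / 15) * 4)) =0.01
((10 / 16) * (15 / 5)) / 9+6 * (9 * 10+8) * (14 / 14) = 14117 / 24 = 588.21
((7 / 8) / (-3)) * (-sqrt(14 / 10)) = 7 * sqrt(35) / 120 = 0.35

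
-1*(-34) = 34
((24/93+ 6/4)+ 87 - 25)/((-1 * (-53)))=3953/3286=1.20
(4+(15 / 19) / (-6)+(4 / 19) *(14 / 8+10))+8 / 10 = 1357 / 190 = 7.14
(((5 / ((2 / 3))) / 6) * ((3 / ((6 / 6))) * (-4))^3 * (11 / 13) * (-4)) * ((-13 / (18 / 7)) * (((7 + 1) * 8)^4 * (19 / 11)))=-1071057469440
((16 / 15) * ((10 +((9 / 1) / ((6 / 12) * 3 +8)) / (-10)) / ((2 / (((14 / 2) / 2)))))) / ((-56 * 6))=-941 / 17100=-0.06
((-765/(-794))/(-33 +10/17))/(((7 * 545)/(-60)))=78030/166903961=0.00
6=6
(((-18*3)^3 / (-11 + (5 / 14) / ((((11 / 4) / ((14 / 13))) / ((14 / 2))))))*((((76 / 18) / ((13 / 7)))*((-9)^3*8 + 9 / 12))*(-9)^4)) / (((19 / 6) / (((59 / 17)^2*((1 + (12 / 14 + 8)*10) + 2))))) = -197154390460929996600 / 414137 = -476060797419525.41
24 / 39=8 / 13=0.62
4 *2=8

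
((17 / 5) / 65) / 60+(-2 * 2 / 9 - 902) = -52792949 / 58500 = -902.44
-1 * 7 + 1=-6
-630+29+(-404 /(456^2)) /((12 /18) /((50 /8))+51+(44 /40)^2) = -8172487453 /13598148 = -601.00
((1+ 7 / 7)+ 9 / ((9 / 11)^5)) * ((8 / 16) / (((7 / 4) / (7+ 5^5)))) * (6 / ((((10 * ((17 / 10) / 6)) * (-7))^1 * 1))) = -161632544 / 22491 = -7186.54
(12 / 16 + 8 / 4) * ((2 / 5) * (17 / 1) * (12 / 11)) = 20.40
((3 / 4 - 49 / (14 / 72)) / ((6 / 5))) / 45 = -4.65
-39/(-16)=39/16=2.44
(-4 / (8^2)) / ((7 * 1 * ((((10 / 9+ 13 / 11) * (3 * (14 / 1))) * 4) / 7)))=-33 / 203392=-0.00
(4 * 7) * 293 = 8204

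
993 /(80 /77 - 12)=-76461 /844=-90.59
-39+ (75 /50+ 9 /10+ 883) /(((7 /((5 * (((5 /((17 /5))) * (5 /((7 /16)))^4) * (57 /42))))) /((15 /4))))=161496881998713 /2000033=80747108.67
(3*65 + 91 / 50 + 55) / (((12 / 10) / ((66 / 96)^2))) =507837 / 5120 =99.19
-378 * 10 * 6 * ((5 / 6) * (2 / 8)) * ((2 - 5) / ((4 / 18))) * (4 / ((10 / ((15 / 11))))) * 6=2296350 / 11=208759.09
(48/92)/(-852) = -1/1633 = -0.00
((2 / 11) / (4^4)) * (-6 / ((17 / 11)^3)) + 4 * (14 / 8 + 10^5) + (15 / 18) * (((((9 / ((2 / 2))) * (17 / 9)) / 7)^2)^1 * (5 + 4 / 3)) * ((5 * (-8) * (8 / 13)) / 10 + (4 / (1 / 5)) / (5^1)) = 721154406095113 / 1802638656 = 400054.89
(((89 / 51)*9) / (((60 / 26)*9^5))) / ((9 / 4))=2314 / 45172485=0.00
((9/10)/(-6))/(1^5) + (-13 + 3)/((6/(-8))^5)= 204071/4860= 41.99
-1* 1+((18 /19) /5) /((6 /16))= -47 /95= -0.49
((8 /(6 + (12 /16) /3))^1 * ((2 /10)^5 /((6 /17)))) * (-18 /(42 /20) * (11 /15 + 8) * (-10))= 285056 /328125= 0.87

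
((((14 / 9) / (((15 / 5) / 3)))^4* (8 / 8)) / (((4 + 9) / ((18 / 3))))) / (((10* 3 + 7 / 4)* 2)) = 153664 / 3610737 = 0.04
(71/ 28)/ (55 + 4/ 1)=71/ 1652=0.04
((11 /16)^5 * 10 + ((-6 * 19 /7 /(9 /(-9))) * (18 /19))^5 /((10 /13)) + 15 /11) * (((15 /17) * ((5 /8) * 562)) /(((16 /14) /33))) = 6964896683538072256995 /684795625472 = 10170766903.98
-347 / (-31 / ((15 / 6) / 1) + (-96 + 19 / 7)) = 12145 / 3699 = 3.28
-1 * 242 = -242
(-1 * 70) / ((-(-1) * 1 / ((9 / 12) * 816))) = -42840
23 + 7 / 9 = 214 / 9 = 23.78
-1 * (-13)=13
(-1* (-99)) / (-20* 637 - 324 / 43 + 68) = -473 / 60580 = -0.01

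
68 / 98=34 / 49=0.69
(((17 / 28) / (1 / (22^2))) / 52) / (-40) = -2057 / 14560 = -0.14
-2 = -2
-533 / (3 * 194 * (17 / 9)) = -1599 / 3298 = -0.48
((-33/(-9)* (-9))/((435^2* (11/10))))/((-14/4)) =0.00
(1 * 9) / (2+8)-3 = -21 / 10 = -2.10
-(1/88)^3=-1/681472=-0.00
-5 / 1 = -5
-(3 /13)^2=-9 /169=-0.05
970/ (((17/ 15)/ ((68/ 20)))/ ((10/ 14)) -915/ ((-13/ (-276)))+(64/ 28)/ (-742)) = -491222550/ 9837460933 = -0.05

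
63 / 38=1.66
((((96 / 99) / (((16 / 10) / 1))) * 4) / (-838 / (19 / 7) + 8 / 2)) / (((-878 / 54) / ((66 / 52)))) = 684 / 1101451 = 0.00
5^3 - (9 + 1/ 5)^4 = -4399331/ 625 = -7038.93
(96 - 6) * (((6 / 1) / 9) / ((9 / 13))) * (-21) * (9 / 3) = -5460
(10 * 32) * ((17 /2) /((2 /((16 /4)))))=5440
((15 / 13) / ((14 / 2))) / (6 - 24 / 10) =25 / 546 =0.05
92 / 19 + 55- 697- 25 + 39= -11840 / 19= -623.16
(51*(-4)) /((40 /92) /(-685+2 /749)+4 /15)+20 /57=-342882087610 /447349737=-766.47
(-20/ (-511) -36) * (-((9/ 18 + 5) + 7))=229700/ 511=449.51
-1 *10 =-10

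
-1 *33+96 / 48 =-31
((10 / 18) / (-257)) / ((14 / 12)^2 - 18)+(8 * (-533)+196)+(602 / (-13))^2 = -50045018604 / 26016367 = -1923.60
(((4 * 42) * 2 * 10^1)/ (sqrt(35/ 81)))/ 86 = 432 * sqrt(35)/ 43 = 59.44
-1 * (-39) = 39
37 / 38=0.97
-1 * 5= -5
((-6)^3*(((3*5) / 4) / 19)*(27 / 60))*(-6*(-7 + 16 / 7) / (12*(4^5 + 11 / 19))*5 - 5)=95.70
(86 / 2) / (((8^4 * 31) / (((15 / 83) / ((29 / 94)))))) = 0.00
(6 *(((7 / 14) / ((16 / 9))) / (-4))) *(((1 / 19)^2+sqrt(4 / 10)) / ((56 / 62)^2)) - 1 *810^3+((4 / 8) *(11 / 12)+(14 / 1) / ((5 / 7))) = -144394129831119061 / 271703040 - 25947 *sqrt(10) / 250880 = -531440980.27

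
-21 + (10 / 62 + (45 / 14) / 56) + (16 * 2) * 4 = 2605843 / 24304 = 107.22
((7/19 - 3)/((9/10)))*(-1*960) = 2807.02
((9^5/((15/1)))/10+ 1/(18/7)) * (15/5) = 88661/75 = 1182.15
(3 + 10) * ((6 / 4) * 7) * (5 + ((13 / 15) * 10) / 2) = 1274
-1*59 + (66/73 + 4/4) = -57.10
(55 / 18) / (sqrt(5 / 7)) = 11 * sqrt(35) / 18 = 3.62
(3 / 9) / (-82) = -1 / 246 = -0.00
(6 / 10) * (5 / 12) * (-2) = -0.50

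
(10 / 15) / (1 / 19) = 38 / 3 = 12.67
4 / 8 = 1 / 2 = 0.50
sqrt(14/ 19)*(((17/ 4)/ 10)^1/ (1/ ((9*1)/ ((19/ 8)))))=153*sqrt(266)/ 1805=1.38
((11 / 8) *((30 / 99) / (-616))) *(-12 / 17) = 0.00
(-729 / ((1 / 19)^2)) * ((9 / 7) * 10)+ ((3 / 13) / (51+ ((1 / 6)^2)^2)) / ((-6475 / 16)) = -18825393937636458 / 5563714975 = -3383601.43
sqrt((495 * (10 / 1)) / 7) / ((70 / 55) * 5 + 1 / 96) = 15840 * sqrt(154) / 47117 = 4.17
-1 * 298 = -298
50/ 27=1.85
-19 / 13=-1.46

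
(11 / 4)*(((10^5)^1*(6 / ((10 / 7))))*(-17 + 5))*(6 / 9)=-9240000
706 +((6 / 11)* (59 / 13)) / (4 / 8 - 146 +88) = 11609462 / 16445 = 705.96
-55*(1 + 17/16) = -1815/16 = -113.44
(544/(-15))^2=295936/225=1315.27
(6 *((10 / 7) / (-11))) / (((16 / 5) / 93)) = -6975 / 308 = -22.65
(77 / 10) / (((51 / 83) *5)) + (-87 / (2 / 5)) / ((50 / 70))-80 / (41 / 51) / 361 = -5704208642 / 18871275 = -302.27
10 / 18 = 5 / 9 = 0.56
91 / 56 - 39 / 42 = 39 / 56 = 0.70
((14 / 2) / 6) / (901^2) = 0.00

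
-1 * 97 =-97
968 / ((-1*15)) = -968 / 15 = -64.53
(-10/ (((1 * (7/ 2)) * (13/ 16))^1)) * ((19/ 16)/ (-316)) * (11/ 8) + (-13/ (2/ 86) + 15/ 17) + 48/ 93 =-16899695557/ 30308824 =-557.58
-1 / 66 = -0.02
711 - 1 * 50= 661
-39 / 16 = -2.44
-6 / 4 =-3 / 2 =-1.50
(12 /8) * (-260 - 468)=-1092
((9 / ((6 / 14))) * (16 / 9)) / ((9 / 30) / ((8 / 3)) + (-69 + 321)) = 8960 / 60507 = 0.15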